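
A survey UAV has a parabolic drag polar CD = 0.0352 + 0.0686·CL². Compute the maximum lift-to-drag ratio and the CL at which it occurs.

For CD = CD0 + K·CL², (L/D)max occurs at CL* = √(CD0/K) and equals 1/(2√(K·CD0)).
(L/D)max = 1/(2√(0.0686 × 0.0352)) = 1/(2 × 0.04914) = 10.2
CL* = √(0.0352/0.0686) = 0.716

(L/D)max = 10.2, at CL = 0.716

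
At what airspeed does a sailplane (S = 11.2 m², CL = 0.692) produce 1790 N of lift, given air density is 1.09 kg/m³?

v = 20.6 m/s

L = ½ρv²S·CL ⇒ v = √(2L/(ρ·S·CL))
v = √(2 × 1790 / (1.09 × 11.2 × 0.692)) = √423.8 = 20.6 m/s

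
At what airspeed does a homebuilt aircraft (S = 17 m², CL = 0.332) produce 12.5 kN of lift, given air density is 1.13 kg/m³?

v = 62.6 m/s

L = ½ρv²S·CL ⇒ v = √(2L/(ρ·S·CL))
v = √(2 × 12500 / (1.13 × 17 × 0.332)) = √3920 = 62.6 m/s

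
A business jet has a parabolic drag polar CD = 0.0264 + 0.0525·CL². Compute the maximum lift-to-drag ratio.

For CD = CD0 + K·CL², (L/D)max occurs at CL* = √(CD0/K) and equals 1/(2√(K·CD0)).
(L/D)max = 1/(2√(0.0525 × 0.0264)) = 1/(2 × 0.03723) = 13.4

(L/D)max = 13.4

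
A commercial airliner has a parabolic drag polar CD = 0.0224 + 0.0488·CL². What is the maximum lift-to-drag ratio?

For CD = CD0 + K·CL², (L/D)max occurs at CL* = √(CD0/K) and equals 1/(2√(K·CD0)).
(L/D)max = 1/(2√(0.0488 × 0.0224)) = 1/(2 × 0.03306) = 15.1

(L/D)max = 15.1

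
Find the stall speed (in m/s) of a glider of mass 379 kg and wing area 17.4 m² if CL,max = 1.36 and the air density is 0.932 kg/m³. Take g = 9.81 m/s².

V_stall = 18.4 m/s

Weight W = mg = 379 × 9.81 = 3718 N.
From L = ½ρV²S·CL,max = W: V_stall = √(2W/(ρSCL,max)) = √(2·3718/(0.932·17.4·1.36))
V_stall = √337.2 = 18.4 m/s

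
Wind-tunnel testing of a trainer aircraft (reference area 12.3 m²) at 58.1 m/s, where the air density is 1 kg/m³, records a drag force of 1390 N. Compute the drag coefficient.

CD = 0.067

From D = ½ρv²S·CD, rearranging gives CD = 2D/(ρv²S).
CD = 2 × 1390 / (1 × 58.1² × 12.3) = 0.067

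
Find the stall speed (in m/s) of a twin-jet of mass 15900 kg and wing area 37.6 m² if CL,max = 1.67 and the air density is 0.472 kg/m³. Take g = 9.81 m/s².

Weight W = mg = 15900 × 9.81 = 1.56×10^5 N.
From L = ½ρV²S·CL,max = W: V_stall = √(2W/(ρSCL,max)) = √(2·1.56×10^5/(0.472·37.6·1.67))
V_stall = √10530 = 103 m/s

V_stall = 103 m/s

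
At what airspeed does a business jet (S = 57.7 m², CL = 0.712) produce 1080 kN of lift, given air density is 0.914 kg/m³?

L = ½ρv²S·CL ⇒ v = √(2L/(ρ·S·CL))
v = √(2 × 1.08×10^6 / (0.914 × 57.7 × 0.712)) = √57520 = 240 m/s

v = 240 m/s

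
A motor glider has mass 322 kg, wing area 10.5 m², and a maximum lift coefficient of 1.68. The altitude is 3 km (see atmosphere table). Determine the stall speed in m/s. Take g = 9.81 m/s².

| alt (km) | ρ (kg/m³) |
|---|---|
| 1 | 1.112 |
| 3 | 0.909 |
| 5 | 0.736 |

V_stall = 19.8 m/s

At 3 km, from the table: ρ = 0.909 kg/m³.
At stall, lift equals weight: L = W = m·g = 322 × 9.81 = 3159 N.
V_stall = √(2W/(ρ·S·CL,max)) = √(2 × 3159 / (0.909 × 10.5 × 1.68))
V_stall = √394 = 19.8 m/s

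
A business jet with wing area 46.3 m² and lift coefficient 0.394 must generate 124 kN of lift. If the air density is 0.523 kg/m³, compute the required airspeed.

L = ½ρv²S·CL ⇒ v = √(2L/(ρ·S·CL))
v = √(2 × 1.24×10^5 / (0.523 × 46.3 × 0.394)) = √25990 = 161 m/s

v = 161 m/s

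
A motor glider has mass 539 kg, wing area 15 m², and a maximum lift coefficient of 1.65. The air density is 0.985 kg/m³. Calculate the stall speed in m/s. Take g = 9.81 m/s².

V_stall = 20.8 m/s

Stall occurs when L = W at CL,max. W = mg = 539 × 9.81 = 5288 N.
From L = ½ρV²S·CL,max = W: V_stall = √(2W/(ρSCL,max)) = √(2·5288/(0.985·15·1.65))
V_stall = √433.8 = 20.8 m/s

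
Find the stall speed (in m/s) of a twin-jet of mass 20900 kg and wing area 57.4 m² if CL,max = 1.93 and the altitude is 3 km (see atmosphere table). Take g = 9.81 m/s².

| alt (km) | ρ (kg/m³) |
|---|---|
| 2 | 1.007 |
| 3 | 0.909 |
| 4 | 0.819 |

V_stall = 63.8 m/s

At 3 km, from the table: ρ = 0.909 kg/m³.
Weight W = mg = 20900 × 9.81 = 2.05×10^5 N.
V_stall = √(2W/(ρ·S·CL,max)) = √(2 × 2.05×10^5 / (0.909 × 57.4 × 1.93))
V_stall = √4072 = 63.8 m/s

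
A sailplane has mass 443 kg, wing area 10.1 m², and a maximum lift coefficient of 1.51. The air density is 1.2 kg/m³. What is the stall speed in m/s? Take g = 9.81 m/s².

V_stall = 21.8 m/s

Weight W = mg = 443 × 9.81 = 4346 N.
From L = ½ρV²S·CL,max = W: V_stall = √(2W/(ρSCL,max)) = √(2·4346/(1.2·10.1·1.51))
V_stall = √474.9 = 21.8 m/s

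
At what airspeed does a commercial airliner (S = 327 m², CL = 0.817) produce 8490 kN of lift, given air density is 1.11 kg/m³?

v = 239 m/s

L = ½ρv²S·CL ⇒ v = √(2L/(ρ·S·CL))
v = √(2 × 8.49×10^6 / (1.11 × 327 × 0.817)) = √57260 = 239 m/s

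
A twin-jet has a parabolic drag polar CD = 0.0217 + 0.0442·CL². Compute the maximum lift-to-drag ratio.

For CD = CD0 + K·CL², (L/D)max occurs at CL* = √(CD0/K) and equals 1/(2√(K·CD0)).
(L/D)max = 1/(2√(0.0442 × 0.0217)) = 1/(2 × 0.03097) = 16.1

(L/D)max = 16.1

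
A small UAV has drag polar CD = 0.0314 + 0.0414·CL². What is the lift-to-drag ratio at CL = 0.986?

CD = 0.0314 + 0.0414 × 0.986² = 0.07165
L/D = CL/CD = 0.986 / 0.07165 = 13.8

L/D = 13.8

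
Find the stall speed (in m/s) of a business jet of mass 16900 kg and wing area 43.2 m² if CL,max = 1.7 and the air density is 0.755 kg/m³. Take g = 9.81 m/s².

At stall, lift equals weight: L = W = m·g = 16900 × 9.81 = 1.658×10^5 N.
From L = ½ρV²S·CL,max = W: V_stall = √(2W/(ρSCL,max)) = √(2·1.658×10^5/(0.755·43.2·1.7))
V_stall = √5980 = 77.3 m/s

V_stall = 77.3 m/s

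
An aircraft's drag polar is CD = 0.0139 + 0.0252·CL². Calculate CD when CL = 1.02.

CD = 0.0401

CD = 0.0139 + 0.0252 × 1.02² = 0.0139 + 0.02622 = 0.0401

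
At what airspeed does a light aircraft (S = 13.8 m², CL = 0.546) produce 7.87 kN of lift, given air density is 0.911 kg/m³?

L = ½ρv²S·CL ⇒ v = √(2L/(ρ·S·CL))
v = √(2 × 7870 / (0.911 × 13.8 × 0.546)) = √2293 = 47.9 m/s

v = 47.9 m/s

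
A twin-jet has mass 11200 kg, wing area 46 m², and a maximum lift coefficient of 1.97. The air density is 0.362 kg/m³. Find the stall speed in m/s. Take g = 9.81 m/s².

Weight W = mg = 11200 × 9.81 = 1.099×10^5 N.
V_stall = √(2W/(ρ·S·CL,max)) = √(2 × 1.099×10^5 / (0.362 × 46 × 1.97))
V_stall = √6699 = 81.8 m/s

V_stall = 81.8 m/s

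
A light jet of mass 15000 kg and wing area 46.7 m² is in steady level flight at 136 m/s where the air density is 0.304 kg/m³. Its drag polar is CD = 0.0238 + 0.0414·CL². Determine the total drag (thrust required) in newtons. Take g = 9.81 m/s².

D = 9950 N

In steady level flight, lift balances weight: W = mg = 15000 × 9.81 = 1.4715×10^5 N.
q = ½ρv² = ½ × 0.304 × 136² = 2811 Pa.
Required CL = L/(qS) = 1.4715×10^5/(2811·46.7) = 1.121.
CD = 0.0238 + 0.0414 × 1.121² = 0.0758.
D = q·S·CD = 2811 × 46.7 × 0.0758 = 9953 N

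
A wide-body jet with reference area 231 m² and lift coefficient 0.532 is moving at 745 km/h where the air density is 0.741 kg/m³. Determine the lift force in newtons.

L = 1.95×10^6 N

Convert speed: v = 745 km/h ÷ 3.6 = 206.9 m/s.
L = ½ρv²S·CL = ½ × 0.741 × 206.9² × 231 × 0.532 = 1.95×10^6 N ≈ 1950 kN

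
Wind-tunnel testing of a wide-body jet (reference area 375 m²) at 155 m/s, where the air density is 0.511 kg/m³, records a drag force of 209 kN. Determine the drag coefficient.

From D = ½ρv²S·CD, rearranging gives CD = 2D/(ρv²S).
CD = 2 × 2.09×10^5 / (0.511 × 155² × 375) = 0.0908

CD = 0.0908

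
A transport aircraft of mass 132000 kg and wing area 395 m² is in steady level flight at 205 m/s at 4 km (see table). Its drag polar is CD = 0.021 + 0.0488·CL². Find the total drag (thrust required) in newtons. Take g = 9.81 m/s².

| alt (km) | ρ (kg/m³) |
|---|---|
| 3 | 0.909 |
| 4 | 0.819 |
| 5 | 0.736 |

D = 1.55×10^5 N

At 4 km, from the table: ρ = 0.819 kg/m³.
Level flight ⇒ L = W = m·g = 132000 × 9.81 = 1.2949×10^6 N.
q = ½ρv² = ½ × 0.819 × 205² = 17210 Pa.
Required CL = L/(qS) = 1.2949×10^6/(17210·395) = 0.1905.
CD = 0.021 + 0.0488 × 0.1905² = 0.02277.
D = q·S·CD = 17210 × 395 × 0.02277 = 1.548×10^5 N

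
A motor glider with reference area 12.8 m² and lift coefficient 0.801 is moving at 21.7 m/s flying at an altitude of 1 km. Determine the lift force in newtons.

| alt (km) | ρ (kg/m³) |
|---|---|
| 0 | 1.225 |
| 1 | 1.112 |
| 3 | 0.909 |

At 1 km, from the table: ρ = 1.112 kg/m³.
Dynamic pressure q = ½ρv² = ½ × 1.112 × 21.7² = 261.8 Pa.
L = q·S·CL = 261.8 × 12.8 × 0.801 = 2680 N

L = 2680 N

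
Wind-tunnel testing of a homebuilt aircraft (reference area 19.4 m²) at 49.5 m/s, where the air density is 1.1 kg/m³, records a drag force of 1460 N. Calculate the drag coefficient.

CD = 0.0558

From D = ½ρv²S·CD, rearranging gives CD = 2D/(ρv²S).
CD = 2 × 1460 / (1.1 × 49.5² × 19.4) = 0.0558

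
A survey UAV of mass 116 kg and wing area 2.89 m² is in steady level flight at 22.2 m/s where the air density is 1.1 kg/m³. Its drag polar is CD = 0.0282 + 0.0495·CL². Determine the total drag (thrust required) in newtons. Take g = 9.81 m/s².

Weight W = mg = 116 × 9.81 = 1138 N; in level flight L = W.
Dynamic pressure q = 0.5 × 1.1 × 22.2² = 271.1 Pa.
CL = W/(q·S) = 1138 / (271.1 × 2.89) = 1.453.
CD = 0.0282 + 0.0495 × 1.453² = 0.1327.
D = q·S·CD = 271.1 × 2.89 × 0.1327 = 103.9 N

D = 104 N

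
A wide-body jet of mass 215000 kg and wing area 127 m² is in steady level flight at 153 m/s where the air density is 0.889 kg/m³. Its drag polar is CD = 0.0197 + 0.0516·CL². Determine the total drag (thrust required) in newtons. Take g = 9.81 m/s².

Level flight ⇒ L = W = m·g = 215000 × 9.81 = 2.1092×10^6 N.
Dynamic pressure q = 0.5 × 0.889 × 153² = 10410 Pa.
Required CL = L/(qS) = 2.1092×10^6/(10410·127) = 1.596.
CD = 0.0197 + 0.0516 × 1.596² = 0.1511.
D = q·S·CD = 10410 × 127 × 0.1511 = 1.997×10^5 N

D = 2×10^5 N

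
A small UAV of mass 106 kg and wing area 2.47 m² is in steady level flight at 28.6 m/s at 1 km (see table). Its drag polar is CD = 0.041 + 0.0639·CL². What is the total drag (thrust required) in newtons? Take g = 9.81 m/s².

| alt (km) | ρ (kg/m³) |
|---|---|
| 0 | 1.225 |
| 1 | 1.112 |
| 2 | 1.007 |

D = 108 N

At 1 km, from the table: ρ = 1.112 kg/m³.
Weight W = mg = 106 × 9.81 = 1039.9 N; in level flight L = W.
q = ½ρv² = ½ × 1.112 × 28.6² = 454.8 Pa.
CL = 2W/(ρv²S) = 2×1039.9/(1.112×28.6²×2.47) = 0.9257.
CD = 0.041 + 0.0639 × 0.9257² = 0.09576.
D = q·S·CD = 454.8 × 2.47 × 0.09576 = 107.6 N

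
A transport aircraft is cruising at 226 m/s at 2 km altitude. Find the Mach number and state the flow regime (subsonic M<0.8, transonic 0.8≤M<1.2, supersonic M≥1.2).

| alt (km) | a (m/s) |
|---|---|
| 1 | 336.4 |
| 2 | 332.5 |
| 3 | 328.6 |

At 2 km, from the table: a = 332.5 m/s.
M = v/a = 226 / 332.5 = 0.68
M = 0.68 → subsonic.

M = 0.68 (subsonic)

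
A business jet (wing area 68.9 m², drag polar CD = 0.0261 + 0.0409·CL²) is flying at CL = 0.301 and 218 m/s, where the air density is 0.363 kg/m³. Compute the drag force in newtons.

CD = 0.0261 + 0.0409 × 0.301² = 0.02981
D = ½ρv²S·CD = ½ × 0.363 × 218² × 68.9 × 0.02981 = 17700 N

D = 17700 N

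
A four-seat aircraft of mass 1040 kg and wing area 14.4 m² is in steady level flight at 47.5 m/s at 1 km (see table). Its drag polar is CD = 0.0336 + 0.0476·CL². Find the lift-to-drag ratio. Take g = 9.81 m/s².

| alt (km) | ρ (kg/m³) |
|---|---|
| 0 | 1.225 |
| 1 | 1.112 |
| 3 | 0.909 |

At 1 km, from the table: ρ = 1.112 kg/m³.
Level flight ⇒ L = W = m·g = 1040 × 9.81 = 10202 N.
Dynamic pressure q = 0.5 × 1.112 × 47.5² = 1254 Pa.
Required CL = L/(qS) = 10202/(1254·14.4) = 0.5648.
CD = 0.0336 + 0.0476 × 0.5648² = 0.04878.
L/D = CL/CD = 0.5648 / 0.04878 = 11.6

L/D = 11.6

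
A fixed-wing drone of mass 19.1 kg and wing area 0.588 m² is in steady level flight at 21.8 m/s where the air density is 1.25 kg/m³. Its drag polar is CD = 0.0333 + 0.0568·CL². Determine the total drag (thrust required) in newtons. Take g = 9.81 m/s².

Weight W = mg = 19.1 × 9.81 = 187.37 N; in level flight L = W.
q = ½ρv² = ½ × 1.25 × 21.8² = 297 Pa.
CL = W/(q·S) = 187.37 / (297 × 0.588) = 1.073.
CD = 0.0333 + 0.0568 × 1.073² = 0.09868.
D = q·S·CD = 297 × 0.588 × 0.09868 = 17.23 N

D = 17.2 N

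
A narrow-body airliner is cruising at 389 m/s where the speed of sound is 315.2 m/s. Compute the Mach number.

M = v/a = 389 / 315.2 = 1.23

M = 1.23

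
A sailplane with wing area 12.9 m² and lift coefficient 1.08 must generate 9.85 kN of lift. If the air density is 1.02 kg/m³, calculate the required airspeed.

L = ½ρv²S·CL ⇒ v = √(2L/(ρ·S·CL))
v = √(2 × 9850 / (1.02 × 12.9 × 1.08)) = √1386 = 37.2 m/s

v = 37.2 m/s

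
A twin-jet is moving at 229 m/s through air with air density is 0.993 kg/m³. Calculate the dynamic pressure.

q = ½ρv² = ½ × 0.993 × 229² = 26000 Pa

q = 26000 Pa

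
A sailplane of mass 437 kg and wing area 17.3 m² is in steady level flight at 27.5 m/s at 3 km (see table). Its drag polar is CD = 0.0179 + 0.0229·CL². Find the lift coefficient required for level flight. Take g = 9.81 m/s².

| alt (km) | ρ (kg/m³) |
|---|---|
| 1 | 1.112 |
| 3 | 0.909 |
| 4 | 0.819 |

At 3 km, from the table: ρ = 0.909 kg/m³.
Weight W = mg = 437 × 9.81 = 4287 N; in level flight L = W.
q = ½ρv² = ½ × 0.909 × 27.5² = 343.7 Pa.
CL = 2W/(ρv²S) = 2×4287/(0.909×27.5²×17.3) = 0.7209.

CL = 0.721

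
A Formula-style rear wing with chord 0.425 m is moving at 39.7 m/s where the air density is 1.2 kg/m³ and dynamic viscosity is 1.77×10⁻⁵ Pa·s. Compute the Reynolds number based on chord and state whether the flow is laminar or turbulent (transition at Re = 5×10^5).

Re = 1.14×10^6 (turbulent)

Re = ρ·v·c/μ = 1.2 × 39.7 × 0.425 / (1.77×10⁻⁵) = 1.14×10^6
Since 1.14×10^6 > 5×10^5, the flow is turbulent.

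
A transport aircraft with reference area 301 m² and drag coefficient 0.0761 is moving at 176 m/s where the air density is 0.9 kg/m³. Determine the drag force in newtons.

D = ½ρv²S·CD = ½ × 0.9 × 176² × 301 × 0.0761 = 3.19×10^5 N ≈ 319 kN

D = 3.19×10^5 N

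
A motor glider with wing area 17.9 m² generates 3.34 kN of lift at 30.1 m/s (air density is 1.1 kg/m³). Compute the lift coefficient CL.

From L = ½ρv²S·CL, rearranging gives CL = 2L/(ρv²S).
CL = 2 × 3340 / (1.1 × 30.1² × 17.9) = 0.374

CL = 0.374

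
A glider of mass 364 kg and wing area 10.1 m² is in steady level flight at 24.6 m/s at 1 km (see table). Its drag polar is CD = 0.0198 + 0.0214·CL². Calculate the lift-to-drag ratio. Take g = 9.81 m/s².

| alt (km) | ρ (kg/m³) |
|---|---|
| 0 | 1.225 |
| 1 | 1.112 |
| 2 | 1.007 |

L/D = 24.2

At 1 km, from the table: ρ = 1.112 kg/m³.
Level flight ⇒ L = W = m·g = 364 × 9.81 = 3570.8 N.
Dynamic pressure q = 0.5 × 1.112 × 24.6² = 336.5 Pa.
CL = 2W/(ρv²S) = 2×3570.8/(1.112×24.6²×10.1) = 1.051.
CD = 0.0198 + 0.0214 × 1.051² = 0.04343.
L/D = CL/CD = 1.051 / 0.04343 = 24.2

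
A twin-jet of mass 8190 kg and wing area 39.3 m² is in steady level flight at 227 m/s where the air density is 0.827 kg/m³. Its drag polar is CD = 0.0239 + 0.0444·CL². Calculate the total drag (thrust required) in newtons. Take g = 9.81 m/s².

D = 20400 N

Weight W = mg = 8190 × 9.81 = 80344 N; in level flight L = W.
q = ½ρv² = ½ × 0.827 × 227² = 21310 Pa.
CL = W/(q·S) = 80344 / (21310 × 39.3) = 0.09595.
CD = 0.0239 + 0.0444 × 0.09595² = 0.02431.
D = q·S·CD = 21310 × 39.3 × 0.02431 = 20360 N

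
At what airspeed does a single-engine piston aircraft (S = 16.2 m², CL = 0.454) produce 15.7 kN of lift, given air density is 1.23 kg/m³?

L = ½ρv²S·CL ⇒ v = √(2L/(ρ·S·CL))
v = √(2 × 15700 / (1.23 × 16.2 × 0.454)) = √3471 = 58.9 m/s

v = 58.9 m/s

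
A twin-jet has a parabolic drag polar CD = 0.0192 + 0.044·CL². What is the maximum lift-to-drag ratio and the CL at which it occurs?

(L/D)max = 17.2, at CL = 0.661

For CD = CD0 + K·CL², (L/D)max occurs at CL* = √(CD0/K) and equals 1/(2√(K·CD0)).
(L/D)max = 1/(2√(0.044 × 0.0192)) = 1/(2 × 0.02907) = 17.2
CL* = √(0.0192/0.044) = 0.661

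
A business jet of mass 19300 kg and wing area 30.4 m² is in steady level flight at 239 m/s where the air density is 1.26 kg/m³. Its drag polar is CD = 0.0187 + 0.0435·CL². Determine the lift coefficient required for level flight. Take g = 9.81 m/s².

Weight W = mg = 19300 × 9.81 = 1.8933×10^5 N; in level flight L = W.
q = ½ρv² = ½ × 1.26 × 239² = 35990 Pa.
CL = 2W/(ρv²S) = 2×1.8933×10^5/(1.26×239²×30.4) = 0.1731.

CL = 0.173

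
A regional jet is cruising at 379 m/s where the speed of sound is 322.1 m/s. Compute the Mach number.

M = v/a = 379 / 322.1 = 1.18

M = 1.18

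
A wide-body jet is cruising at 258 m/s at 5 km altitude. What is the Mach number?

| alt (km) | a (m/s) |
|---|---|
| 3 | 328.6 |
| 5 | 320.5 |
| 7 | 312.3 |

M = 0.805

At 5 km, from the table: a = 320.5 m/s.
M = v/a = 258 / 320.5 = 0.805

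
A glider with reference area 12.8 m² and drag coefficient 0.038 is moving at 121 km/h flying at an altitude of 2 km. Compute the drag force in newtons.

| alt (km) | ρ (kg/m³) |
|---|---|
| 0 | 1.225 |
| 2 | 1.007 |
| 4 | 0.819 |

D = 277 N

At 2 km, from the table: ρ = 1.007 kg/m³.
Convert speed: v = 121 km/h ÷ 3.6 = 33.61 m/s.
D = ½ρv²S·CD = ½ × 1.007 × 33.61² × 12.8 × 0.038 = 277 N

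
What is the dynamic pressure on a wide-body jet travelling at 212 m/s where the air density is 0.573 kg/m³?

q = 12900 Pa

q = ½ρv² = ½ × 0.573 × 212² = 12900 Pa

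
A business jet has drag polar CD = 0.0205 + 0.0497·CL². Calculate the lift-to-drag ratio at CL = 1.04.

L/D = 14

CD = 0.0205 + 0.0497 × 1.04² = 0.07426
L/D = CL/CD = 1.04 / 0.07426 = 14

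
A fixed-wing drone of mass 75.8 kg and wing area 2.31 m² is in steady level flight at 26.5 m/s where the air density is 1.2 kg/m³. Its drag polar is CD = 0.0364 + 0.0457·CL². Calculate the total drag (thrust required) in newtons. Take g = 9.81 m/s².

Level flight ⇒ L = W = m·g = 75.8 × 9.81 = 743.6 N.
Dynamic pressure q = 0.5 × 1.2 × 26.5² = 421.3 Pa.
CL = 2W/(ρv²S) = 2×743.6/(1.2×26.5²×2.31) = 0.764.
CD = 0.0364 + 0.0457 × 0.764² = 0.06307.
D = q·S·CD = 421.3 × 2.31 × 0.06307 = 61.39 N

D = 61.4 N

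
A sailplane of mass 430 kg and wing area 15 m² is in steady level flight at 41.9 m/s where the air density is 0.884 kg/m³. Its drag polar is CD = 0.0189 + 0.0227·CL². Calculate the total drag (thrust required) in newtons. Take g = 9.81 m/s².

Level flight ⇒ L = W = m·g = 430 × 9.81 = 4218.3 N.
q = ½ρv² = ½ × 0.884 × 41.9² = 776 Pa.
CL = W/(q·S) = 4218.3 / (776 × 15) = 0.3624.
CD = 0.0189 + 0.0227 × 0.3624² = 0.02188.
D = q·S·CD = 776 × 15 × 0.02188 = 254.7 N

D = 255 N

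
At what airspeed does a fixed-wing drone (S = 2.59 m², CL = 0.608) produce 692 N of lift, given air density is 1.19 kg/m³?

v = 27.2 m/s

L = ½ρv²S·CL ⇒ v = √(2L/(ρ·S·CL))
v = √(2 × 692 / (1.19 × 2.59 × 0.608)) = √738.6 = 27.2 m/s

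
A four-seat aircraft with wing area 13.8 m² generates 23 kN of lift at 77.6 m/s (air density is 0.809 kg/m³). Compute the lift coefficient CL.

CL = 0.684

From L = ½ρv²S·CL, rearranging gives CL = 2L/(ρv²S).
CL = 2 × 23000 / (0.809 × 77.6² × 13.8) = 0.684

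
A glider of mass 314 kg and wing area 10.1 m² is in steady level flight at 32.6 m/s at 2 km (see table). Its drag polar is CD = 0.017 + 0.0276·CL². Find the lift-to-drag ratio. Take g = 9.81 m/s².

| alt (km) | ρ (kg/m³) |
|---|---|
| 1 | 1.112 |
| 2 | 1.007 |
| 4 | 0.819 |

L/D = 22

At 2 km, from the table: ρ = 1.007 kg/m³.
Weight W = mg = 314 × 9.81 = 3080.3 N; in level flight L = W.
Dynamic pressure q = 0.5 × 1.007 × 32.6² = 535.1 Pa.
CL = W/(q·S) = 3080.3 / (535.1 × 10.1) = 0.57.
CD = 0.017 + 0.0276 × 0.57² = 0.02597.
L/D = CL/CD = 0.57 / 0.02597 = 22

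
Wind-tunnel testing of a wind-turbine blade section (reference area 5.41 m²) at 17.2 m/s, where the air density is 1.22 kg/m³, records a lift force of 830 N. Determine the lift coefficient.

CL = 0.85

From L = ½ρv²S·CL, rearranging gives CL = 2L/(ρv²S).
CL = 2 × 830 / (1.22 × 17.2² × 5.41) = 0.85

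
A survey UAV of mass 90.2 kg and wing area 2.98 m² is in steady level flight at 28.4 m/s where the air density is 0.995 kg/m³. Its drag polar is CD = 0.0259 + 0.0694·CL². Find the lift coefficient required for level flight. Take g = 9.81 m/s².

In steady level flight, lift balances weight: W = mg = 90.2 × 9.81 = 884.86 N.
Dynamic pressure q = 0.5 × 0.995 × 28.4² = 401.3 Pa.
CL = 2W/(ρv²S) = 2×884.86/(0.995×28.4²×2.98) = 0.74.

CL = 0.74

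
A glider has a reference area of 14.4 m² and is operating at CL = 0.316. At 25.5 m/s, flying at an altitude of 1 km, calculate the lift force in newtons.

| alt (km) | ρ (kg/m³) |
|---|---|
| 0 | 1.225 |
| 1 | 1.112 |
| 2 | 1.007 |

L = 1650 N

At 1 km, from the table: ρ = 1.112 kg/m³.
L = ½ρv²S·CL = ½ × 1.112 × 25.5² × 14.4 × 0.316 = 1650 N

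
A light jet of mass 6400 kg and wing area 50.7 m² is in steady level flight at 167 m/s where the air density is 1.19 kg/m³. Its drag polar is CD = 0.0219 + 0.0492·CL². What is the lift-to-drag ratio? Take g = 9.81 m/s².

Level flight ⇒ L = W = m·g = 6400 × 9.81 = 62784 N.
q = ½ρv² = ½ × 1.19 × 167² = 16590 Pa.
CL = 2W/(ρv²S) = 2×62784/(1.19×167²×50.7) = 0.07463.
CD = 0.0219 + 0.0492 × 0.07463² = 0.02217.
L/D = CL/CD = 0.07463 / 0.02217 = 3.37

L/D = 3.37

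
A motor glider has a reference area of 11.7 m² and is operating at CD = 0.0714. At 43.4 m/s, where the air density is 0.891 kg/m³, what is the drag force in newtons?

D = 701 N

Dynamic pressure q = ½ρv² = ½ × 0.891 × 43.4² = 839.1 Pa.
D = q·S·CD = 839.1 × 11.7 × 0.0714 = 701 N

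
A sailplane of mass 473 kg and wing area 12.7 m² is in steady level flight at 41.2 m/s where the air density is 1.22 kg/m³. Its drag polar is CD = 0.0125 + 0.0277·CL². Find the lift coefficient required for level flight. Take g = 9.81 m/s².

CL = 0.353

Weight W = mg = 473 × 9.81 = 4640.1 N; in level flight L = W.
q = ½ρv² = ½ × 1.22 × 41.2² = 1035 Pa.
CL = 2W/(ρv²S) = 2×4640.1/(1.22×41.2²×12.7) = 0.3529.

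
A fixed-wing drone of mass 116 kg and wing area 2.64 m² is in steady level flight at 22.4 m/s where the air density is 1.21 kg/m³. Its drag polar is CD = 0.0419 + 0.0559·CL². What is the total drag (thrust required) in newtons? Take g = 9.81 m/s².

Level flight ⇒ L = W = m·g = 116 × 9.81 = 1138 N.
Dynamic pressure q = 0.5 × 1.21 × 22.4² = 303.6 Pa.
CL = 2W/(ρv²S) = 2×1138/(1.21×22.4²×2.64) = 1.42.
CD = 0.0419 + 0.0559 × 1.42² = 0.1546.
D = q·S·CD = 303.6 × 2.64 × 0.1546 = 123.9 N

D = 124 N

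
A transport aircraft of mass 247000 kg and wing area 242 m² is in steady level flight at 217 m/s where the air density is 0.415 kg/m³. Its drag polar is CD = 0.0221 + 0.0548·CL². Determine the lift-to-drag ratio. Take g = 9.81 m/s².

L/D = 12.9

Weight W = mg = 247000 × 9.81 = 2.4231×10^6 N; in level flight L = W.
Dynamic pressure q = 0.5 × 0.415 × 217² = 9771 Pa.
Required CL = L/(qS) = 2.4231×10^6/(9771·242) = 1.025.
CD = 0.0221 + 0.0548 × 1.025² = 0.07964.
L/D = CL/CD = 1.025 / 0.07964 = 12.9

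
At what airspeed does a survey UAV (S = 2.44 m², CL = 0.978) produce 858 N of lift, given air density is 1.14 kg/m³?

L = ½ρv²S·CL ⇒ v = √(2L/(ρ·S·CL))
v = √(2 × 858 / (1.14 × 2.44 × 0.978)) = √630.8 = 25.1 m/s

v = 25.1 m/s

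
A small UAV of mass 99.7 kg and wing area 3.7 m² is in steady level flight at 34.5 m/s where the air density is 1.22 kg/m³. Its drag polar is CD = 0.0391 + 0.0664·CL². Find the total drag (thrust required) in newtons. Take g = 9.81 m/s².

D = 129 N

Level flight ⇒ L = W = m·g = 99.7 × 9.81 = 978.06 N.
q = ½ρv² = ½ × 1.22 × 34.5² = 726.1 Pa.
CL = 2W/(ρv²S) = 2×978.06/(1.22×34.5²×3.7) = 0.3641.
CD = 0.0391 + 0.0664 × 0.3641² = 0.0479.
D = q·S·CD = 726.1 × 3.7 × 0.0479 = 128.7 N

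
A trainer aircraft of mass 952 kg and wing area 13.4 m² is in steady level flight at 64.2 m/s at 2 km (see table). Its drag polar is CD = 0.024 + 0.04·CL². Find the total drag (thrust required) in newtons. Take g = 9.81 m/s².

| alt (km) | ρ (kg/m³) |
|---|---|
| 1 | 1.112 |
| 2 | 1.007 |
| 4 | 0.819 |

At 2 km, from the table: ρ = 1.007 kg/m³.
Weight W = mg = 952 × 9.81 = 9339.1 N; in level flight L = W.
Dynamic pressure q = 0.5 × 1.007 × 64.2² = 2075 Pa.
CL = 2W/(ρv²S) = 2×9339.1/(1.007×64.2²×13.4) = 0.3358.
CD = 0.024 + 0.04 × 0.3358² = 0.02851.
D = q·S·CD = 2075 × 13.4 × 0.02851 = 792.9 N

D = 793 N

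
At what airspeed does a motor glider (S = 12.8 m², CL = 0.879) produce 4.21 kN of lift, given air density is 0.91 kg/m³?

v = 28.7 m/s

L = ½ρv²S·CL ⇒ v = √(2L/(ρ·S·CL))
v = √(2 × 4210 / (0.91 × 12.8 × 0.879)) = √822.4 = 28.7 m/s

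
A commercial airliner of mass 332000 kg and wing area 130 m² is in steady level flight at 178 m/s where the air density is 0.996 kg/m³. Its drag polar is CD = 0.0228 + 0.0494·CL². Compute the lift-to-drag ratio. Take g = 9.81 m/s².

L/D = 10.8

Level flight ⇒ L = W = m·g = 332000 × 9.81 = 3.2569×10^6 N.
Dynamic pressure q = 0.5 × 0.996 × 178² = 15780 Pa.
Required CL = L/(qS) = 3.2569×10^6/(15780·130) = 1.588.
CD = 0.0228 + 0.0494 × 1.588² = 0.1473.
L/D = CL/CD = 1.588 / 0.1473 = 10.8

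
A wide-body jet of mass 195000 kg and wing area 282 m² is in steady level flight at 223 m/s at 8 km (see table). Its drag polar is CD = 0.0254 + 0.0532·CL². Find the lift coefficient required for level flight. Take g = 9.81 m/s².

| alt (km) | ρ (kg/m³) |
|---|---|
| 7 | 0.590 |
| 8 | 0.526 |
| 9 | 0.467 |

CL = 0.519

At 8 km, from the table: ρ = 0.526 kg/m³.
Weight W = mg = 195000 × 9.81 = 1.913×10^6 N; in level flight L = W.
q = ½ρv² = ½ × 0.526 × 223² = 13080 Pa.
CL = W/(q·S) = 1.913×10^6 / (13080 × 282) = 0.5187.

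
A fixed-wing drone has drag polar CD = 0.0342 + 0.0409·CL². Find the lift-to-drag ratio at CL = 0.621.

L/D = 12.4

CD = 0.0342 + 0.0409 × 0.621² = 0.04997
L/D = CL/CD = 0.621 / 0.04997 = 12.4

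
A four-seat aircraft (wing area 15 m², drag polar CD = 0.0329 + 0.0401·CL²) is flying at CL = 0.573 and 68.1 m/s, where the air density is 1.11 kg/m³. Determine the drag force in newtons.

D = 1780 N

CD = 0.0329 + 0.0401 × 0.573² = 0.04607
D = ½ρv²S·CD = ½ × 1.11 × 68.1² × 15 × 0.04607 = 1780 N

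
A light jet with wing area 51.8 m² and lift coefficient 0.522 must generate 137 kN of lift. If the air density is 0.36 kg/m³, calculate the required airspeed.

v = 168 m/s

L = ½ρv²S·CL ⇒ v = √(2L/(ρ·S·CL))
v = √(2 × 1.37×10^5 / (0.36 × 51.8 × 0.522)) = √28150 = 168 m/s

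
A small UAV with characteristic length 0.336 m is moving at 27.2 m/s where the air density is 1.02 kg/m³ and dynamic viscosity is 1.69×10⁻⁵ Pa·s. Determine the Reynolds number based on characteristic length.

Re = ρ·v·c/μ = 1.02 × 27.2 × 0.336 / (1.69×10⁻⁵) = 5.52×10^5

Re = 5.52×10^5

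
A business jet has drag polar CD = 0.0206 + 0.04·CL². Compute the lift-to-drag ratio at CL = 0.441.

CD = 0.0206 + 0.04 × 0.441² = 0.02838
L/D = CL/CD = 0.441 / 0.02838 = 15.5

L/D = 15.5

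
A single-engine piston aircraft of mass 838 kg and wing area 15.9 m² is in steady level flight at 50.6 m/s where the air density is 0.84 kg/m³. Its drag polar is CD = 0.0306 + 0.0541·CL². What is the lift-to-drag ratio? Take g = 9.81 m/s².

In steady level flight, lift balances weight: W = mg = 838 × 9.81 = 8220.8 N.
q = ½ρv² = ½ × 0.84 × 50.6² = 1075 Pa.
CL = 2W/(ρv²S) = 2×8220.8/(0.84×50.6²×15.9) = 0.4808.
CD = 0.0306 + 0.0541 × 0.4808² = 0.04311.
L/D = CL/CD = 0.4808 / 0.04311 = 11.2

L/D = 11.2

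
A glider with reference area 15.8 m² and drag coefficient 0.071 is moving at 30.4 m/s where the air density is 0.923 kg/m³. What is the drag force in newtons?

D = 478 N

Dynamic pressure q = ½ρv² = ½ × 0.923 × 30.4² = 426.5 Pa.
D = q·S·CD = 426.5 × 15.8 × 0.071 = 478 N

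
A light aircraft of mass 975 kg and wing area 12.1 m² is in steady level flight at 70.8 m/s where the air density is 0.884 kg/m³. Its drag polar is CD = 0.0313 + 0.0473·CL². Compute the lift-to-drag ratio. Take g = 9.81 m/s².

L/D = 9.56

In steady level flight, lift balances weight: W = mg = 975 × 9.81 = 9564.8 N.
Dynamic pressure q = 0.5 × 0.884 × 70.8² = 2216 Pa.
Required CL = L/(qS) = 9564.8/(2216·12.1) = 0.3568.
CD = 0.0313 + 0.0473 × 0.3568² = 0.03732.
L/D = CL/CD = 0.3568 / 0.03732 = 9.56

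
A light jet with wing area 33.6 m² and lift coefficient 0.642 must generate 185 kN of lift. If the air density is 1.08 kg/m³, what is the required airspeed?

L = ½ρv²S·CL ⇒ v = √(2L/(ρ·S·CL))
v = √(2 × 1.85×10^5 / (1.08 × 33.6 × 0.642)) = √15880 = 126 m/s

v = 126 m/s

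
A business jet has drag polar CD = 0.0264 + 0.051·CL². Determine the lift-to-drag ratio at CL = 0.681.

L/D = 13.6

CD = 0.0264 + 0.051 × 0.681² = 0.05005
L/D = CL/CD = 0.681 / 0.05005 = 13.6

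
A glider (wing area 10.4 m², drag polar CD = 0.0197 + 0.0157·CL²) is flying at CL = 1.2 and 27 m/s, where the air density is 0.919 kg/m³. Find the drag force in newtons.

CD = 0.0197 + 0.0157 × 1.2² = 0.04231
D = ½ρv²S·CD = ½ × 0.919 × 27² × 10.4 × 0.04231 = 147 N

D = 147 N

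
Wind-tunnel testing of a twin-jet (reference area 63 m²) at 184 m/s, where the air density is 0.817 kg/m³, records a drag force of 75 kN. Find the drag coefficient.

From D = ½ρv²S·CD, rearranging gives CD = 2D/(ρv²S).
CD = 2 × 75000 / (0.817 × 184² × 63) = 0.0861

CD = 0.0861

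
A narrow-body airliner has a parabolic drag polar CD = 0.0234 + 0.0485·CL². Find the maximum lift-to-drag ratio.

For CD = CD0 + K·CL², (L/D)max occurs at CL* = √(CD0/K) and equals 1/(2√(K·CD0)).
(L/D)max = 1/(2√(0.0485 × 0.0234)) = 1/(2 × 0.03369) = 14.8

(L/D)max = 14.8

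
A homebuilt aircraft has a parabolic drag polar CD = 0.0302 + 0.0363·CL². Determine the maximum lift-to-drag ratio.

(L/D)max = 15.1

For CD = CD0 + K·CL², (L/D)max occurs at CL* = √(CD0/K) and equals 1/(2√(K·CD0)).
(L/D)max = 1/(2√(0.0363 × 0.0302)) = 1/(2 × 0.03311) = 15.1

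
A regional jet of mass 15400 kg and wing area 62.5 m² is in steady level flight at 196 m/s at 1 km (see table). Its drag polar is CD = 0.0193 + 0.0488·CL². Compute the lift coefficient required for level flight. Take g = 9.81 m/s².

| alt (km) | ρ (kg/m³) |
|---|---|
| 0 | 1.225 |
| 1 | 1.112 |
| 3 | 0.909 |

CL = 0.113

At 1 km, from the table: ρ = 1.112 kg/m³.
Level flight ⇒ L = W = m·g = 15400 × 9.81 = 1.5107×10^5 N.
Dynamic pressure q = 0.5 × 1.112 × 196² = 21360 Pa.
Required CL = L/(qS) = 1.5107×10^5/(21360·62.5) = 0.1132.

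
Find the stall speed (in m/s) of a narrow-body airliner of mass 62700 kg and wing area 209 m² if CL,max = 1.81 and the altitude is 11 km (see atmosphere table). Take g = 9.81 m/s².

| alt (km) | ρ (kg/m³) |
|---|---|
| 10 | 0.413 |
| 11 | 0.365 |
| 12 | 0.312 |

At 11 km, from the table: ρ = 0.365 kg/m³.
Weight W = mg = 62700 × 9.81 = 6.151×10^5 N.
From L = ½ρV²S·CL,max = W: V_stall = √(2W/(ρSCL,max)) = √(2·6.151×10^5/(0.365·209·1.81))
V_stall = √8909 = 94.4 m/s

V_stall = 94.4 m/s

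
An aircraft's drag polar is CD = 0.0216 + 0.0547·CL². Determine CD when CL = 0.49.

CD = 0.0347

CD = 0.0216 + 0.0547 × 0.49² = 0.0216 + 0.01313 = 0.0347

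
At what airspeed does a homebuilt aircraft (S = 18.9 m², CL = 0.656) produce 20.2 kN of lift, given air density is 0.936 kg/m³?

v = 59 m/s

L = ½ρv²S·CL ⇒ v = √(2L/(ρ·S·CL))
v = √(2 × 20200 / (0.936 × 18.9 × 0.656)) = √3481 = 59 m/s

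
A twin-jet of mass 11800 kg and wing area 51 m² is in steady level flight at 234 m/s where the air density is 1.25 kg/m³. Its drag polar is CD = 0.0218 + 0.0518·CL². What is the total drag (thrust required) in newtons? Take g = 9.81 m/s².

Weight W = mg = 11800 × 9.81 = 1.1576×10^5 N; in level flight L = W.
q = ½ρv² = ½ × 1.25 × 234² = 34220 Pa.
CL = W/(q·S) = 1.1576×10^5 / (34220 × 51) = 0.06632.
CD = 0.0218 + 0.0518 × 0.06632² = 0.02203.
D = q·S·CD = 34220 × 51 × 0.02203 = 38450 N

D = 38400 N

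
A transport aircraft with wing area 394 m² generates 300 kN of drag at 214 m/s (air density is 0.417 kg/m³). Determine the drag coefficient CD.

From D = ½ρv²S·CD, rearranging gives CD = 2D/(ρv²S).
CD = 2 × 3×10^5 / (0.417 × 214² × 394) = 0.0797

CD = 0.0797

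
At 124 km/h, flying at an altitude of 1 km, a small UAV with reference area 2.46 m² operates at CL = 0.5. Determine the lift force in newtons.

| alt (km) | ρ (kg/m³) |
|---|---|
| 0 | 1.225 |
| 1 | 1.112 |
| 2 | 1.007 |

L = 811 N

At 1 km, from the table: ρ = 1.112 kg/m³.
Convert speed: v = 124 km/h ÷ 3.6 = 34.44 m/s.
L = ½ρv²S·CL = ½ × 1.112 × 34.44² × 2.46 × 0.5 = 811 N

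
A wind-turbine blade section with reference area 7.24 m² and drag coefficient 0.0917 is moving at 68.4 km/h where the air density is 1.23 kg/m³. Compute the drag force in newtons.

D = 147 N

Convert speed: v = 68.4 km/h ÷ 3.6 = 19 m/s.
D = ½ρv²S·CD = ½ × 1.23 × 19² × 7.24 × 0.0917 = 147 N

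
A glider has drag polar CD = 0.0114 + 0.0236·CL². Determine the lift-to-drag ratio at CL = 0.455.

L/D = 27.9

CD = 0.0114 + 0.0236 × 0.455² = 0.01629
L/D = CL/CD = 0.455 / 0.01629 = 27.9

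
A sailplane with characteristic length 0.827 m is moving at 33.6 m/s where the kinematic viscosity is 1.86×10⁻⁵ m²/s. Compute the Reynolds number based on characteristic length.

Re = 1.49×10^6

Re = v·c/ν = 33.6 × 0.827 / (1.86×10⁻⁵) = 1.49×10^6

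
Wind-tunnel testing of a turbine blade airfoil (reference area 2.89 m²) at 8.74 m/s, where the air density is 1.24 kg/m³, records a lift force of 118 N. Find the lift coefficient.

From L = ½ρv²S·CL, rearranging gives CL = 2L/(ρv²S).
CL = 2 × 118 / (1.24 × 8.74² × 2.89) = 0.862

CL = 0.862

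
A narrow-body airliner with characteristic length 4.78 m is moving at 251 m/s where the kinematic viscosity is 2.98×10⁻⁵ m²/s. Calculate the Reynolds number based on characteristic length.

Re = v·c/ν = 251 × 4.78 / (2.98×10⁻⁵) = 4.03×10^7

Re = 4.03×10^7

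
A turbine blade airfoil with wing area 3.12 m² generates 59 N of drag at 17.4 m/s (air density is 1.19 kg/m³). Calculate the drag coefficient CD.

From D = ½ρv²S·CD, rearranging gives CD = 2D/(ρv²S).
CD = 2 × 59 / (1.19 × 17.4² × 3.12) = 0.105

CD = 0.105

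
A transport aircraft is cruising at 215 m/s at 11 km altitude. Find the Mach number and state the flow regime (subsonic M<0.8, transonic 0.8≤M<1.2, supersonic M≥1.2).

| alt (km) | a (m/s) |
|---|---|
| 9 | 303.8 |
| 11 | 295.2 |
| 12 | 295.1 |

At 11 km, from the table: a = 295.2 m/s.
M = v/a = 215 / 295.2 = 0.728
M = 0.728 → subsonic.

M = 0.728 (subsonic)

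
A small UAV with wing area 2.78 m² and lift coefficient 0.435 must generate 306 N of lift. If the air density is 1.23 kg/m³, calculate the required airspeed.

L = ½ρv²S·CL ⇒ v = √(2L/(ρ·S·CL))
v = √(2 × 306 / (1.23 × 2.78 × 0.435)) = √411.4 = 20.3 m/s

v = 20.3 m/s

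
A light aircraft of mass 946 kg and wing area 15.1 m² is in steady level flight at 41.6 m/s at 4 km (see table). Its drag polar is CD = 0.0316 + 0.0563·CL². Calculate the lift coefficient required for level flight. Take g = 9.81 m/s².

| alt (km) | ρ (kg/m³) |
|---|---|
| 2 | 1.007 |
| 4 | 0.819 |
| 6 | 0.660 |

CL = 0.867

At 4 km, from the table: ρ = 0.819 kg/m³.
In steady level flight, lift balances weight: W = mg = 946 × 9.81 = 9280.3 N.
Dynamic pressure q = 0.5 × 0.819 × 41.6² = 708.7 Pa.
Required CL = L/(qS) = 9280.3/(708.7·15.1) = 0.8672.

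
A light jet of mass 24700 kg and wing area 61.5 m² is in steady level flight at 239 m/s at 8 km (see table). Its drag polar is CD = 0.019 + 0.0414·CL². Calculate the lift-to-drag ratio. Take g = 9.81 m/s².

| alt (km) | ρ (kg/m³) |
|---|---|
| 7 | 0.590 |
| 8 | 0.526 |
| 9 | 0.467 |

L/D = 12

At 8 km, from the table: ρ = 0.526 kg/m³.
In steady level flight, lift balances weight: W = mg = 24700 × 9.81 = 2.4231×10^5 N.
q = ½ρv² = ½ × 0.526 × 239² = 15020 Pa.
CL = W/(q·S) = 2.4231×10^5 / (15020 × 61.5) = 0.2623.
CD = 0.019 + 0.0414 × 0.2623² = 0.02185.
L/D = CL/CD = 0.2623 / 0.02185 = 12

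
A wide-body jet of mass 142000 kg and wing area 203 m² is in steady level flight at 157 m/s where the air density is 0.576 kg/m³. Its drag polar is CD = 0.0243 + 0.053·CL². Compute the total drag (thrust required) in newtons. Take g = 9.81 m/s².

Level flight ⇒ L = W = m·g = 142000 × 9.81 = 1.393×10^6 N.
q = ½ρv² = ½ × 0.576 × 157² = 7099 Pa.
CL = 2W/(ρv²S) = 2×1.393×10^6/(0.576×157²×203) = 0.9667.
CD = 0.0243 + 0.053 × 0.9667² = 0.07382.
D = q·S·CD = 7099 × 203 × 0.07382 = 1.064×10^5 N

D = 1.06×10^5 N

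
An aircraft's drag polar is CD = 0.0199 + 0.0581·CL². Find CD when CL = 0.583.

CD = 0.0396

CD = 0.0199 + 0.0581 × 0.583² = 0.0199 + 0.01975 = 0.0396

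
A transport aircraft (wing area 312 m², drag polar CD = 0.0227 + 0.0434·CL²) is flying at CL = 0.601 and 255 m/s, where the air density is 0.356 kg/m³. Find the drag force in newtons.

CD = 0.0227 + 0.0434 × 0.601² = 0.03838
D = ½ρv²S·CD = ½ × 0.356 × 255² × 312 × 0.03838 = 1.39×10^5 N

D = 1.39×10^5 N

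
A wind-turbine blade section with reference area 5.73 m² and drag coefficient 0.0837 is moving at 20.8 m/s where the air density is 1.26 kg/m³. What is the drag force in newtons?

D = 131 N

Dynamic pressure q = ½ρv² = ½ × 1.26 × 20.8² = 272.6 Pa.
D = q·S·CD = 272.6 × 5.73 × 0.0837 = 131 N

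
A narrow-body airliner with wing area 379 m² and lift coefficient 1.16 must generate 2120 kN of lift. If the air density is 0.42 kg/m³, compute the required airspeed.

v = 152 m/s

L = ½ρv²S·CL ⇒ v = √(2L/(ρ·S·CL))
v = √(2 × 2.12×10^6 / (0.42 × 379 × 1.16)) = √22960 = 152 m/s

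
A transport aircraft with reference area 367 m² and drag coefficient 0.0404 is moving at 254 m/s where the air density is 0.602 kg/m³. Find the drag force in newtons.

D = 2.88×10^5 N

Dynamic pressure q = ½ρv² = ½ × 0.602 × 254² = 19420 Pa.
D = q·S·CD = 19420 × 367 × 0.0404 = 2.88×10^5 N ≈ 288 kN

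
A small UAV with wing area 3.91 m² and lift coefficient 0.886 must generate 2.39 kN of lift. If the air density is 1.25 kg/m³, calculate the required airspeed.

L = ½ρv²S·CL ⇒ v = √(2L/(ρ·S·CL))
v = √(2 × 2390 / (1.25 × 3.91 × 0.886)) = √1104 = 33.2 m/s

v = 33.2 m/s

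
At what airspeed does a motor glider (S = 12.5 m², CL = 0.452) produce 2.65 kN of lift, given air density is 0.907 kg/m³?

v = 32.2 m/s

L = ½ρv²S·CL ⇒ v = √(2L/(ρ·S·CL))
v = √(2 × 2650 / (0.907 × 12.5 × 0.452)) = √1034 = 32.2 m/s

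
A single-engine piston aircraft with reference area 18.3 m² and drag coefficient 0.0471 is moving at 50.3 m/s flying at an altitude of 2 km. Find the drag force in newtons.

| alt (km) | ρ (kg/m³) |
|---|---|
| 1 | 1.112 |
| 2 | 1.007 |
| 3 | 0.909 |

At 2 km, from the table: ρ = 1.007 kg/m³.
Dynamic pressure q = ½ρv² = ½ × 1.007 × 50.3² = 1274 Pa.
D = q·S·CD = 1274 × 18.3 × 0.0471 = 1100 N

D = 1100 N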